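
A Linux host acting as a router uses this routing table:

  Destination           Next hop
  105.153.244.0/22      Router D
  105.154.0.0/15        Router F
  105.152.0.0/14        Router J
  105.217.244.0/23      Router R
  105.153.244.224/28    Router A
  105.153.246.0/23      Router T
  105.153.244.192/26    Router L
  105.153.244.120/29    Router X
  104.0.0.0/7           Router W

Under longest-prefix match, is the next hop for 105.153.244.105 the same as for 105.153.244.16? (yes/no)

yes

105.153.244.105: longest match 105.153.244.0/22 -> Router D
105.153.244.16: longest match 105.153.244.0/22 -> Router D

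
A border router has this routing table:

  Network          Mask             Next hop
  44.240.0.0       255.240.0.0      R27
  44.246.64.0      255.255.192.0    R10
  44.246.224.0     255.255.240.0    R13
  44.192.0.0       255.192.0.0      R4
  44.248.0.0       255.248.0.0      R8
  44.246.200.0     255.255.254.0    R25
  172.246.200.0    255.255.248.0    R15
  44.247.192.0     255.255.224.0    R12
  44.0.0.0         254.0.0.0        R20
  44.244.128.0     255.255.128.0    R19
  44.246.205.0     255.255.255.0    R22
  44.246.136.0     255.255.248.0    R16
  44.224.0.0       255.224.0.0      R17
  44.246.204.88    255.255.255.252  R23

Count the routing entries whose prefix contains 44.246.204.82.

4

Prefixes containing 44.246.204.82:
  44.0.0.0/7 (44.0.0.0 - 45.255.255.255)
  44.192.0.0/10 (44.192.0.0 - 44.255.255.255)
  44.224.0.0/11 (44.224.0.0 - 44.255.255.255)
  44.240.0.0/12 (44.240.0.0 - 44.255.255.255)
Total matching entries: 4.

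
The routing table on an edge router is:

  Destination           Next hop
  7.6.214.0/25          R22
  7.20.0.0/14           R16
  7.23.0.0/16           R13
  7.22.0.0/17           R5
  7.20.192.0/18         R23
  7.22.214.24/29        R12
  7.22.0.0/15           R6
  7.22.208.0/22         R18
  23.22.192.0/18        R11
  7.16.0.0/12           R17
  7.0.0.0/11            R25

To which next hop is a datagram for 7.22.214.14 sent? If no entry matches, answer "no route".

Routes whose prefix contains 7.22.214.14:
  7.0.0.0/11 (7.0.0.0 - 7.31.255.255) -> R25
  7.16.0.0/12 (7.16.0.0 - 7.31.255.255) -> R17
  7.20.0.0/14 (7.20.0.0 - 7.23.255.255) -> R16
  7.22.0.0/15 (7.22.0.0 - 7.23.255.255) -> R6
More-specific entries that do NOT match:
  7.22.214.24/29 (7.22.214.24 - 7.22.214.31) does not contain 7.22.214.14
  7.6.214.0/25 (7.6.214.0 - 7.6.214.127) does not contain 7.22.214.14
  7.22.208.0/22 (7.22.208.0 - 7.22.211.255) does not contain 7.22.214.14
  7.20.192.0/18 (7.20.192.0 - 7.20.255.255) does not contain 7.22.214.14
  23.22.192.0/18 (23.22.192.0 - 23.22.255.255) does not contain 7.22.214.14
  7.22.0.0/17 (7.22.0.0 - 7.22.127.255) does not contain 7.22.214.14
  7.23.0.0/16 (7.23.0.0 - 7.23.255.255) does not contain 7.22.214.14
Longest matching prefix is /15 -> next hop R6.

R6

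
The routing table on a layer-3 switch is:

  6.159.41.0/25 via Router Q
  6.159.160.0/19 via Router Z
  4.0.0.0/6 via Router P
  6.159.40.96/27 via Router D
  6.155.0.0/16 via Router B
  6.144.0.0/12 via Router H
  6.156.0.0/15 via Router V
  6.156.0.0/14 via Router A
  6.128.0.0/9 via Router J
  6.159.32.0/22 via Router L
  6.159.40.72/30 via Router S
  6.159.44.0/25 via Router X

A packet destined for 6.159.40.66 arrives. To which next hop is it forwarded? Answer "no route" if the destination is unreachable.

Routes whose prefix contains 6.159.40.66:
  4.0.0.0/6 (4.0.0.0 - 7.255.255.255) -> Router P
  6.128.0.0/9 (6.128.0.0 - 6.255.255.255) -> Router J
  6.144.0.0/12 (6.144.0.0 - 6.159.255.255) -> Router H
  6.156.0.0/14 (6.156.0.0 - 6.159.255.255) -> Router A
More-specific entries that do NOT match:
  6.159.40.72/30 (6.159.40.72 - 6.159.40.75) does not contain 6.159.40.66
  6.159.40.96/27 (6.159.40.96 - 6.159.40.127) does not contain 6.159.40.66
  6.159.41.0/25 (6.159.41.0 - 6.159.41.127) does not contain 6.159.40.66
  6.159.44.0/25 (6.159.44.0 - 6.159.44.127) does not contain 6.159.40.66
  6.159.32.0/22 (6.159.32.0 - 6.159.35.255) does not contain 6.159.40.66
  6.159.160.0/19 (6.159.160.0 - 6.159.191.255) does not contain 6.159.40.66
  6.155.0.0/16 (6.155.0.0 - 6.155.255.255) does not contain 6.159.40.66
  6.156.0.0/15 (6.156.0.0 - 6.157.255.255) does not contain 6.159.40.66
Longest matching prefix is /14 -> next hop Router A.

Router A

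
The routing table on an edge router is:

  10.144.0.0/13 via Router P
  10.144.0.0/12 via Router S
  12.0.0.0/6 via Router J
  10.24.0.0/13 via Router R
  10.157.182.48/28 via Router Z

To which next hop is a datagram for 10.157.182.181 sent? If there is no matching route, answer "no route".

Routes whose prefix contains 10.157.182.181:
  10.144.0.0/12 (10.144.0.0 - 10.159.255.255) -> Router S
More-specific entries that do NOT match:
  10.157.182.48/28 (10.157.182.48 - 10.157.182.63) does not contain 10.157.182.181
  10.144.0.0/13 (10.144.0.0 - 10.151.255.255) does not contain 10.157.182.181
  10.24.0.0/13 (10.24.0.0 - 10.31.255.255) does not contain 10.157.182.181
Longest matching prefix is /12 -> next hop Router S.

Router S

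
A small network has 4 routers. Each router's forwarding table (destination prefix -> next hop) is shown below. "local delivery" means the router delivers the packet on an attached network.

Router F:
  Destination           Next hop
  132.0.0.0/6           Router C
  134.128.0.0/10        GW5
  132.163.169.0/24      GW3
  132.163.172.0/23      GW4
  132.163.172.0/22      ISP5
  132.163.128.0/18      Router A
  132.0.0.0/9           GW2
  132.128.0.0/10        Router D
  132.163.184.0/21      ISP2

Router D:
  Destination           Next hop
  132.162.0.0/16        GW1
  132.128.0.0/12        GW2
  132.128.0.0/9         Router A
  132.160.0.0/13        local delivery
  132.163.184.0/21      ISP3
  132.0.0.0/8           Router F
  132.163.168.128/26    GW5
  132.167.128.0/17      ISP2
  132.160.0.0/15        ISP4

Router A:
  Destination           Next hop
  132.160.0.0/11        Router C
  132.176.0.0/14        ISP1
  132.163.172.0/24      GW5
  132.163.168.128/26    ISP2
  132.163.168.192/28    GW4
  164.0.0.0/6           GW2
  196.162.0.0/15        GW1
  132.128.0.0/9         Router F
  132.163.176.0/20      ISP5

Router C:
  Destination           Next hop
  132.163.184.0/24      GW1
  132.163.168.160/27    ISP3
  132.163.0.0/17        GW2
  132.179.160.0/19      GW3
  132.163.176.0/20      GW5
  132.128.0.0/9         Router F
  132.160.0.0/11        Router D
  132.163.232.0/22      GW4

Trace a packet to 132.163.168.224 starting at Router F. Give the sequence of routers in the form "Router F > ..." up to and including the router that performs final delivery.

Router F > Router A > Router C > Router D

At Router F: longest match for 132.163.168.224 is 132.163.128.0/18 -> Router A
At Router A: longest match for 132.163.168.224 is 132.160.0.0/11 -> Router C
At Router C: longest match for 132.163.168.224 is 132.160.0.0/11 -> Router D
At Router D: longest match for 132.163.168.224 is 132.160.0.0/13 -> local delivery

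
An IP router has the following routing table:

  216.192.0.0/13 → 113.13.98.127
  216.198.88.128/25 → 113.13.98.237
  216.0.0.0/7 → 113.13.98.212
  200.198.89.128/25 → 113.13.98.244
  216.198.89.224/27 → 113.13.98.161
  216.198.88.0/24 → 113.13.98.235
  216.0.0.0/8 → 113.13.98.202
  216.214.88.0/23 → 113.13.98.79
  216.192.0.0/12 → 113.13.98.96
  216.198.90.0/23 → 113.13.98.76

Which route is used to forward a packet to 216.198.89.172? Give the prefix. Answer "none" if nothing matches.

Entries matching 216.198.89.172:
  216.0.0.0/7 (216.0.0.0 - 217.255.255.255)
  216.0.0.0/8 (216.0.0.0 - 216.255.255.255)
  216.192.0.0/12 (216.192.0.0 - 216.207.255.255)
  216.192.0.0/13 (216.192.0.0 - 216.199.255.255)
Most specific is 216.192.0.0/13.

216.192.0.0/13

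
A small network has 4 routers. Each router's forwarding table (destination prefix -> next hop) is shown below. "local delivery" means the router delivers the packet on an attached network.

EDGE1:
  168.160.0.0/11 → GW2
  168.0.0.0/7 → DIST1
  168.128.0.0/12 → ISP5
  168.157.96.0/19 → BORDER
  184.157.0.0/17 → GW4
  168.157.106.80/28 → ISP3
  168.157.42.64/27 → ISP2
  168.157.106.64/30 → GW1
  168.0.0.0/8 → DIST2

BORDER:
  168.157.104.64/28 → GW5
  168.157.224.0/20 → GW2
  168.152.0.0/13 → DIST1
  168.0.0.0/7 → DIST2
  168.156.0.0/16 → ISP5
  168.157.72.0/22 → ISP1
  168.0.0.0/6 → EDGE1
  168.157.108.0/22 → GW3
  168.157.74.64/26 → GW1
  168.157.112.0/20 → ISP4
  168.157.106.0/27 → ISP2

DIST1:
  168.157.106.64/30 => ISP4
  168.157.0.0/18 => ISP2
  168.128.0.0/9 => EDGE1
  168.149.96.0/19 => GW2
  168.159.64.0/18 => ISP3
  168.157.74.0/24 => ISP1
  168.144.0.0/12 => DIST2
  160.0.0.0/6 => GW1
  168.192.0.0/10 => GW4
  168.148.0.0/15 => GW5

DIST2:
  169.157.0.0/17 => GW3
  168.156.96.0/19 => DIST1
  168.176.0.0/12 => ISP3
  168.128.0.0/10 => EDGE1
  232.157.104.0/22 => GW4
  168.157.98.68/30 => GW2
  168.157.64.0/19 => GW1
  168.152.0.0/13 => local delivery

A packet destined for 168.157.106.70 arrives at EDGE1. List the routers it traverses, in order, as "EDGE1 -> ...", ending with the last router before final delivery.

At EDGE1: longest match for 168.157.106.70 is 168.157.96.0/19 -> BORDER
At BORDER: longest match for 168.157.106.70 is 168.152.0.0/13 -> DIST1
At DIST1: longest match for 168.157.106.70 is 168.144.0.0/12 -> DIST2
At DIST2: longest match for 168.157.106.70 is 168.152.0.0/13 -> local delivery

EDGE1 -> BORDER -> DIST1 -> DIST2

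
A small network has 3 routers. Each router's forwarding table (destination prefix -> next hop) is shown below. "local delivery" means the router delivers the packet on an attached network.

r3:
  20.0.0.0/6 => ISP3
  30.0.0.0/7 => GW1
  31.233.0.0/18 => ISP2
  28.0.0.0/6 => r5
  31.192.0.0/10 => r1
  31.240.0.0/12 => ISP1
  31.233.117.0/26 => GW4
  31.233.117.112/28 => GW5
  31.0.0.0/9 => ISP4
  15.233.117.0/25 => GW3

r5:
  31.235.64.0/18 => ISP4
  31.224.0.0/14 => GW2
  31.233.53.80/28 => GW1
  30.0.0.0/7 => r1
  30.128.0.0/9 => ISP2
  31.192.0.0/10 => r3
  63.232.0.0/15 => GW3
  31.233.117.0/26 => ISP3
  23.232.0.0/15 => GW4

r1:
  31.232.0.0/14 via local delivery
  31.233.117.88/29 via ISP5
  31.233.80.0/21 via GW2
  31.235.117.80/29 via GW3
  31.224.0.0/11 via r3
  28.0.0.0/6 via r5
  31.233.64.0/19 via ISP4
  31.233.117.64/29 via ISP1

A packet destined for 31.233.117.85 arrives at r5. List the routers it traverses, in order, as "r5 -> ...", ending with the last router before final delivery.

At r5: longest match for 31.233.117.85 is 31.192.0.0/10 -> r3
At r3: longest match for 31.233.117.85 is 31.192.0.0/10 -> r1
At r1: longest match for 31.233.117.85 is 31.232.0.0/14 -> local delivery

r5 -> r3 -> r1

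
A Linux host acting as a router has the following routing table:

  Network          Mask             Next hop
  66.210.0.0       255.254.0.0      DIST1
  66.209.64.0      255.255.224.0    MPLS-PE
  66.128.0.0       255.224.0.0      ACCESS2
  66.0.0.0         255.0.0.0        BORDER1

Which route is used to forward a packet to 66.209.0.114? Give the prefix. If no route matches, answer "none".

66.0.0.0/8

Entries matching 66.209.0.114:
  66.0.0.0/8 (66.0.0.0 - 66.255.255.255)
Most specific is 66.0.0.0/8.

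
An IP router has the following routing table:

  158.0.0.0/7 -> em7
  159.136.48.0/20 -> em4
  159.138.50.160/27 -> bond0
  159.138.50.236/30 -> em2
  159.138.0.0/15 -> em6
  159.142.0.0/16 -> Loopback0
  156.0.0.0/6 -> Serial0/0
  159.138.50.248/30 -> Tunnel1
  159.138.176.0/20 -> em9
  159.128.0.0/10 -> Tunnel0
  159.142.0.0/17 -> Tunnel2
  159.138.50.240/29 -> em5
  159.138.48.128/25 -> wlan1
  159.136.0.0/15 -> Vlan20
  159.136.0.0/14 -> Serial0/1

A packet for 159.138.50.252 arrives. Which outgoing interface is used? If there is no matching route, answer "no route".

Routes whose prefix contains 159.138.50.252:
  156.0.0.0/6 (156.0.0.0 - 159.255.255.255) -> Serial0/0
  158.0.0.0/7 (158.0.0.0 - 159.255.255.255) -> em7
  159.128.0.0/10 (159.128.0.0 - 159.191.255.255) -> Tunnel0
  159.136.0.0/14 (159.136.0.0 - 159.139.255.255) -> Serial0/1
  159.138.0.0/15 (159.138.0.0 - 159.139.255.255) -> em6
More-specific entries that do NOT match:
  159.138.50.236/30 (159.138.50.236 - 159.138.50.239) does not contain 159.138.50.252
  159.138.50.248/30 (159.138.50.248 - 159.138.50.251) does not contain 159.138.50.252
  159.138.50.240/29 (159.138.50.240 - 159.138.50.247) does not contain 159.138.50.252
  159.138.50.160/27 (159.138.50.160 - 159.138.50.191) does not contain 159.138.50.252
  159.138.48.128/25 (159.138.48.128 - 159.138.48.255) does not contain 159.138.50.252
  159.136.48.0/20 (159.136.48.0 - 159.136.63.255) does not contain 159.138.50.252
  159.138.176.0/20 (159.138.176.0 - 159.138.191.255) does not contain 159.138.50.252
  159.142.0.0/17 (159.142.0.0 - 159.142.127.255) does not contain 159.138.50.252
  159.142.0.0/16 (159.142.0.0 - 159.142.255.255) does not contain 159.138.50.252
Longest matching prefix is /15 -> interface em6.

em6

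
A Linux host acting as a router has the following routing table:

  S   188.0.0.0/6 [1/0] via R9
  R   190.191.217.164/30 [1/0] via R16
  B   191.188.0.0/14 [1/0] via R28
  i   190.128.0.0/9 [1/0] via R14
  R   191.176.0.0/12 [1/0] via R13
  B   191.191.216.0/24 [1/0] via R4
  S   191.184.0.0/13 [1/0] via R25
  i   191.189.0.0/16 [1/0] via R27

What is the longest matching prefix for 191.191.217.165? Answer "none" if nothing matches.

Entries matching 191.191.217.165:
  188.0.0.0/6 (188.0.0.0 - 191.255.255.255)
  191.176.0.0/12 (191.176.0.0 - 191.191.255.255)
  191.184.0.0/13 (191.184.0.0 - 191.191.255.255)
  191.188.0.0/14 (191.188.0.0 - 191.191.255.255)
Most specific is 191.188.0.0/14.

191.188.0.0/14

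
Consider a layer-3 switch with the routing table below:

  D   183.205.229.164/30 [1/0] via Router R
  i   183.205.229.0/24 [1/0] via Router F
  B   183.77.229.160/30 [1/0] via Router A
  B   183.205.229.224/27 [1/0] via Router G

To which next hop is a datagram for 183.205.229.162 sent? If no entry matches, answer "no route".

Router F

Routes whose prefix contains 183.205.229.162:
  183.205.229.0/24 (183.205.229.0 - 183.205.229.255) -> Router F
More-specific entries that do NOT match:
  183.205.229.164/30 (183.205.229.164 - 183.205.229.167) does not contain 183.205.229.162
  183.77.229.160/30 (183.77.229.160 - 183.77.229.163) does not contain 183.205.229.162
  183.205.229.224/27 (183.205.229.224 - 183.205.229.255) does not contain 183.205.229.162
Longest matching prefix is /24 -> next hop Router F.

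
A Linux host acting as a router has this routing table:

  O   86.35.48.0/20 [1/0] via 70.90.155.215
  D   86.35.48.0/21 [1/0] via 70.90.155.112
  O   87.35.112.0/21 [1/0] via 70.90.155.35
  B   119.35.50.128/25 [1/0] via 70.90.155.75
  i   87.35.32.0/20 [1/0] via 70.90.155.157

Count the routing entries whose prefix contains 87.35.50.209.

No listed prefix contains 87.35.50.209.
Total matching entries: 0.

0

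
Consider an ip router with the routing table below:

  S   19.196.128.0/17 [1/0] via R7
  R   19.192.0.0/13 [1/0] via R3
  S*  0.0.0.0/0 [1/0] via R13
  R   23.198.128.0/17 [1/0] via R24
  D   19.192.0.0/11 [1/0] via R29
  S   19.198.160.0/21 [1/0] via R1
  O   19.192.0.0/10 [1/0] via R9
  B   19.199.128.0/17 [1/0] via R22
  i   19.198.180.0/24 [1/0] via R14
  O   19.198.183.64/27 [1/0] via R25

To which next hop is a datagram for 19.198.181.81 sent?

R3

Routes whose prefix contains 19.198.181.81:
  0.0.0.0/0 (default, matches everything) -> R13
  19.192.0.0/10 (19.192.0.0 - 19.255.255.255) -> R9
  19.192.0.0/11 (19.192.0.0 - 19.223.255.255) -> R29
  19.192.0.0/13 (19.192.0.0 - 19.199.255.255) -> R3
More-specific entries that do NOT match:
  19.198.183.64/27 (19.198.183.64 - 19.198.183.95) does not contain 19.198.181.81
  19.198.180.0/24 (19.198.180.0 - 19.198.180.255) does not contain 19.198.181.81
  19.198.160.0/21 (19.198.160.0 - 19.198.167.255) does not contain 19.198.181.81
  19.196.128.0/17 (19.196.128.0 - 19.196.255.255) does not contain 19.198.181.81
  23.198.128.0/17 (23.198.128.0 - 23.198.255.255) does not contain 19.198.181.81
  19.199.128.0/17 (19.199.128.0 - 19.199.255.255) does not contain 19.198.181.81
Longest matching prefix is /13 -> next hop R3.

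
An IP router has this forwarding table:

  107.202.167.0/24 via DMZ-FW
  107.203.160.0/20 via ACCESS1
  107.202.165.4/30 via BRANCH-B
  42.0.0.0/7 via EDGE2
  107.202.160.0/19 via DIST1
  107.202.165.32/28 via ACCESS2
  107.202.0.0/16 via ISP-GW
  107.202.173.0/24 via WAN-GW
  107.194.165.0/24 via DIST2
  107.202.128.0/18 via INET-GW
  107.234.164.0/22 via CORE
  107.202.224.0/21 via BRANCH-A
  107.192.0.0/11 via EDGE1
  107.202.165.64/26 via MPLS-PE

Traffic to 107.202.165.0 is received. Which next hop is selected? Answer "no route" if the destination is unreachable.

Routes whose prefix contains 107.202.165.0:
  107.192.0.0/11 (107.192.0.0 - 107.223.255.255) -> EDGE1
  107.202.0.0/16 (107.202.0.0 - 107.202.255.255) -> ISP-GW
  107.202.128.0/18 (107.202.128.0 - 107.202.191.255) -> INET-GW
  107.202.160.0/19 (107.202.160.0 - 107.202.191.255) -> DIST1
More-specific entries that do NOT match:
  107.202.165.4/30 (107.202.165.4 - 107.202.165.7) does not contain 107.202.165.0
  107.202.165.32/28 (107.202.165.32 - 107.202.165.47) does not contain 107.202.165.0
  107.202.165.64/26 (107.202.165.64 - 107.202.165.127) does not contain 107.202.165.0
  107.202.167.0/24 (107.202.167.0 - 107.202.167.255) does not contain 107.202.165.0
  107.202.173.0/24 (107.202.173.0 - 107.202.173.255) does not contain 107.202.165.0
  107.194.165.0/24 (107.194.165.0 - 107.194.165.255) does not contain 107.202.165.0
  107.234.164.0/22 (107.234.164.0 - 107.234.167.255) does not contain 107.202.165.0
  107.202.224.0/21 (107.202.224.0 - 107.202.231.255) does not contain 107.202.165.0
  107.203.160.0/20 (107.203.160.0 - 107.203.175.255) does not contain 107.202.165.0
Longest matching prefix is /19 -> next hop DIST1.

DIST1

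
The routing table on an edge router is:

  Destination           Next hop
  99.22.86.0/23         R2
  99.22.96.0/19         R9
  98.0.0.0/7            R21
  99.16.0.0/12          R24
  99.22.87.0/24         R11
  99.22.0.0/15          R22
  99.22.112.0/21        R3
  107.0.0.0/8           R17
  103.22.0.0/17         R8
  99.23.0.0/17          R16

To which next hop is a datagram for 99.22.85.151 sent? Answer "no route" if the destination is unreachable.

Routes whose prefix contains 99.22.85.151:
  98.0.0.0/7 (98.0.0.0 - 99.255.255.255) -> R21
  99.16.0.0/12 (99.16.0.0 - 99.31.255.255) -> R24
  99.22.0.0/15 (99.22.0.0 - 99.23.255.255) -> R22
More-specific entries that do NOT match:
  99.22.87.0/24 (99.22.87.0 - 99.22.87.255) does not contain 99.22.85.151
  99.22.86.0/23 (99.22.86.0 - 99.22.87.255) does not contain 99.22.85.151
  99.22.112.0/21 (99.22.112.0 - 99.22.119.255) does not contain 99.22.85.151
  99.22.96.0/19 (99.22.96.0 - 99.22.127.255) does not contain 99.22.85.151
  103.22.0.0/17 (103.22.0.0 - 103.22.127.255) does not contain 99.22.85.151
  99.23.0.0/17 (99.23.0.0 - 99.23.127.255) does not contain 99.22.85.151
Longest matching prefix is /15 -> next hop R22.

R22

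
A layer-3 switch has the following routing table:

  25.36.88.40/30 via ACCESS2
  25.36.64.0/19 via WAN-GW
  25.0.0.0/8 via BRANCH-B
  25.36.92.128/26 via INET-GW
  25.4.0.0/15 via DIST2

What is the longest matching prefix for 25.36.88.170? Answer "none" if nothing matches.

Entries matching 25.36.88.170:
  25.0.0.0/8 (25.0.0.0 - 25.255.255.255)
  25.36.64.0/19 (25.36.64.0 - 25.36.95.255)
Most specific is 25.36.64.0/19.

25.36.64.0/19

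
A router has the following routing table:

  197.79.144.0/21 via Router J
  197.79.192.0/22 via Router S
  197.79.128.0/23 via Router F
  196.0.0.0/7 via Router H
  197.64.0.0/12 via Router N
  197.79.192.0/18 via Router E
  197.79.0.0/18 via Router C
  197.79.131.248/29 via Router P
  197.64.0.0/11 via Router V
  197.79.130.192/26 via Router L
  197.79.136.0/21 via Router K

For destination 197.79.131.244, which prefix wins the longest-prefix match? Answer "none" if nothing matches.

Entries matching 197.79.131.244:
  196.0.0.0/7 (196.0.0.0 - 197.255.255.255)
  197.64.0.0/11 (197.64.0.0 - 197.95.255.255)
  197.64.0.0/12 (197.64.0.0 - 197.79.255.255)
Most specific is 197.64.0.0/12.

197.64.0.0/12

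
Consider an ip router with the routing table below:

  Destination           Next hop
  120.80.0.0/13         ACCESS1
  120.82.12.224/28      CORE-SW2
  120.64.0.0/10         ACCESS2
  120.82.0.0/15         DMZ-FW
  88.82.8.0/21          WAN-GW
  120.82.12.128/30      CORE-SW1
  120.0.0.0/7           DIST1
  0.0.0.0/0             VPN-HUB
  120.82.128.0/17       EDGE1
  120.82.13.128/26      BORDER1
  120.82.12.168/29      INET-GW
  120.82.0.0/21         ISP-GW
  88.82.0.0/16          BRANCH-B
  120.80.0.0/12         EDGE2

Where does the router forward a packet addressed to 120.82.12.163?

Routes whose prefix contains 120.82.12.163:
  0.0.0.0/0 (default, matches everything) -> VPN-HUB
  120.0.0.0/7 (120.0.0.0 - 121.255.255.255) -> DIST1
  120.64.0.0/10 (120.64.0.0 - 120.127.255.255) -> ACCESS2
  120.80.0.0/12 (120.80.0.0 - 120.95.255.255) -> EDGE2
  120.80.0.0/13 (120.80.0.0 - 120.87.255.255) -> ACCESS1
  120.82.0.0/15 (120.82.0.0 - 120.83.255.255) -> DMZ-FW
More-specific entries that do NOT match:
  120.82.12.128/30 (120.82.12.128 - 120.82.12.131) does not contain 120.82.12.163
  120.82.12.168/29 (120.82.12.168 - 120.82.12.175) does not contain 120.82.12.163
  120.82.12.224/28 (120.82.12.224 - 120.82.12.239) does not contain 120.82.12.163
  120.82.13.128/26 (120.82.13.128 - 120.82.13.191) does not contain 120.82.12.163
  88.82.8.0/21 (88.82.8.0 - 88.82.15.255) does not contain 120.82.12.163
  120.82.0.0/21 (120.82.0.0 - 120.82.7.255) does not contain 120.82.12.163
  120.82.128.0/17 (120.82.128.0 - 120.82.255.255) does not contain 120.82.12.163
  88.82.0.0/16 (88.82.0.0 - 88.82.255.255) does not contain 120.82.12.163
Longest matching prefix is /15 -> next hop DMZ-FW.

DMZ-FW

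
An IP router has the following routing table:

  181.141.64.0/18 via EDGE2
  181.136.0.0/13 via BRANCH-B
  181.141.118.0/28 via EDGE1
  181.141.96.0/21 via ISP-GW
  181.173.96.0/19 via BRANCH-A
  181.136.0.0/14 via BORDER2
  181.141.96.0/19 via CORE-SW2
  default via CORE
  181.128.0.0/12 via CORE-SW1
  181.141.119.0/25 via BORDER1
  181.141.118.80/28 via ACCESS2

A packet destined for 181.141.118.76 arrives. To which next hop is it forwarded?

Routes whose prefix contains 181.141.118.76:
  0.0.0.0/0 (default, matches everything) -> CORE
  181.128.0.0/12 (181.128.0.0 - 181.143.255.255) -> CORE-SW1
  181.136.0.0/13 (181.136.0.0 - 181.143.255.255) -> BRANCH-B
  181.141.64.0/18 (181.141.64.0 - 181.141.127.255) -> EDGE2
  181.141.96.0/19 (181.141.96.0 - 181.141.127.255) -> CORE-SW2
More-specific entries that do NOT match:
  181.141.118.0/28 (181.141.118.0 - 181.141.118.15) does not contain 181.141.118.76
  181.141.118.80/28 (181.141.118.80 - 181.141.118.95) does not contain 181.141.118.76
  181.141.119.0/25 (181.141.119.0 - 181.141.119.127) does not contain 181.141.118.76
  181.141.96.0/21 (181.141.96.0 - 181.141.103.255) does not contain 181.141.118.76
Longest matching prefix is /19 -> next hop CORE-SW2.

CORE-SW2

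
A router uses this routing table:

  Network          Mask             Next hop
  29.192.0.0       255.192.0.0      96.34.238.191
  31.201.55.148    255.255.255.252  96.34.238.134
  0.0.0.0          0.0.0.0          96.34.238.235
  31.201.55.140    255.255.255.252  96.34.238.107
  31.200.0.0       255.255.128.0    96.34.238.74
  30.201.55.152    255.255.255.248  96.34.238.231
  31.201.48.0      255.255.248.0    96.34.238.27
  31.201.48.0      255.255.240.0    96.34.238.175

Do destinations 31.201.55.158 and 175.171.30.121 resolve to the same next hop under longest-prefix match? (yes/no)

no

31.201.55.158: longest match 31.201.48.0/21 -> 96.34.238.27
175.171.30.121: longest match 0.0.0.0/0 -> 96.34.238.235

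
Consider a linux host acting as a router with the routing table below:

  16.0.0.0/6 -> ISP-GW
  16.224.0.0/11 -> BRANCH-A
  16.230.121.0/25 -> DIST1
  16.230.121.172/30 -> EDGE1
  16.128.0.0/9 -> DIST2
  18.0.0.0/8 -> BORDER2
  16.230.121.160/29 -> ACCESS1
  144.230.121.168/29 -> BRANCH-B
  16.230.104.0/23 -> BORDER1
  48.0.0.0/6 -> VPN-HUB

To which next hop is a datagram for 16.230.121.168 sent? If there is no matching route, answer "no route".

BRANCH-A

Routes whose prefix contains 16.230.121.168:
  16.0.0.0/6 (16.0.0.0 - 19.255.255.255) -> ISP-GW
  16.128.0.0/9 (16.128.0.0 - 16.255.255.255) -> DIST2
  16.224.0.0/11 (16.224.0.0 - 16.255.255.255) -> BRANCH-A
More-specific entries that do NOT match:
  16.230.121.172/30 (16.230.121.172 - 16.230.121.175) does not contain 16.230.121.168
  16.230.121.160/29 (16.230.121.160 - 16.230.121.167) does not contain 16.230.121.168
  144.230.121.168/29 (144.230.121.168 - 144.230.121.175) does not contain 16.230.121.168
  16.230.121.0/25 (16.230.121.0 - 16.230.121.127) does not contain 16.230.121.168
  16.230.104.0/23 (16.230.104.0 - 16.230.105.255) does not contain 16.230.121.168
Longest matching prefix is /11 -> next hop BRANCH-A.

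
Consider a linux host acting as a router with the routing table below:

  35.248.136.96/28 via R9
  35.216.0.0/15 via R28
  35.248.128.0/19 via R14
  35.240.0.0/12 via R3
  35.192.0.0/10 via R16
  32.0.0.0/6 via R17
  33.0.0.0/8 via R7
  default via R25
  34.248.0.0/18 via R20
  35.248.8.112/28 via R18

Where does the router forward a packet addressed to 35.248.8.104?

R3

Routes whose prefix contains 35.248.8.104:
  0.0.0.0/0 (default, matches everything) -> R25
  32.0.0.0/6 (32.0.0.0 - 35.255.255.255) -> R17
  35.192.0.0/10 (35.192.0.0 - 35.255.255.255) -> R16
  35.240.0.0/12 (35.240.0.0 - 35.255.255.255) -> R3
More-specific entries that do NOT match:
  35.248.136.96/28 (35.248.136.96 - 35.248.136.111) does not contain 35.248.8.104
  35.248.8.112/28 (35.248.8.112 - 35.248.8.127) does not contain 35.248.8.104
  35.248.128.0/19 (35.248.128.0 - 35.248.159.255) does not contain 35.248.8.104
  34.248.0.0/18 (34.248.0.0 - 34.248.63.255) does not contain 35.248.8.104
  35.216.0.0/15 (35.216.0.0 - 35.217.255.255) does not contain 35.248.8.104
Longest matching prefix is /12 -> next hop R3.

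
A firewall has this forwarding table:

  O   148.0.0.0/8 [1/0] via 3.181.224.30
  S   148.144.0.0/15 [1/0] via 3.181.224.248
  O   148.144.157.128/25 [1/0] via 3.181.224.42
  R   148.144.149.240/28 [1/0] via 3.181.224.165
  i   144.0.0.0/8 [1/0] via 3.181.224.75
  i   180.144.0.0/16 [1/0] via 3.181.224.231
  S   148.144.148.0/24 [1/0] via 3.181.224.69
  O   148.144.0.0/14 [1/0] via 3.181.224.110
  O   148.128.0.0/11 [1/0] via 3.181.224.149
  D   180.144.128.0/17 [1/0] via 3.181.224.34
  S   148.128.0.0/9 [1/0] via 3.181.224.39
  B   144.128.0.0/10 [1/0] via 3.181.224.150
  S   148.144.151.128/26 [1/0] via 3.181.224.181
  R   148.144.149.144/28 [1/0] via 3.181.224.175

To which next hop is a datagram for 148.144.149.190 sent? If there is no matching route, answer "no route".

Routes whose prefix contains 148.144.149.190:
  148.0.0.0/8 (148.0.0.0 - 148.255.255.255) -> 3.181.224.30
  148.128.0.0/9 (148.128.0.0 - 148.255.255.255) -> 3.181.224.39
  148.128.0.0/11 (148.128.0.0 - 148.159.255.255) -> 3.181.224.149
  148.144.0.0/14 (148.144.0.0 - 148.147.255.255) -> 3.181.224.110
  148.144.0.0/15 (148.144.0.0 - 148.145.255.255) -> 3.181.224.248
More-specific entries that do NOT match:
  148.144.149.240/28 (148.144.149.240 - 148.144.149.255) does not contain 148.144.149.190
  148.144.149.144/28 (148.144.149.144 - 148.144.149.159) does not contain 148.144.149.190
  148.144.151.128/26 (148.144.151.128 - 148.144.151.191) does not contain 148.144.149.190
  148.144.157.128/25 (148.144.157.128 - 148.144.157.255) does not contain 148.144.149.190
  148.144.148.0/24 (148.144.148.0 - 148.144.148.255) does not contain 148.144.149.190
  180.144.128.0/17 (180.144.128.0 - 180.144.255.255) does not contain 148.144.149.190
  180.144.0.0/16 (180.144.0.0 - 180.144.255.255) does not contain 148.144.149.190
Longest matching prefix is /15 -> next hop 3.181.224.248.

3.181.224.248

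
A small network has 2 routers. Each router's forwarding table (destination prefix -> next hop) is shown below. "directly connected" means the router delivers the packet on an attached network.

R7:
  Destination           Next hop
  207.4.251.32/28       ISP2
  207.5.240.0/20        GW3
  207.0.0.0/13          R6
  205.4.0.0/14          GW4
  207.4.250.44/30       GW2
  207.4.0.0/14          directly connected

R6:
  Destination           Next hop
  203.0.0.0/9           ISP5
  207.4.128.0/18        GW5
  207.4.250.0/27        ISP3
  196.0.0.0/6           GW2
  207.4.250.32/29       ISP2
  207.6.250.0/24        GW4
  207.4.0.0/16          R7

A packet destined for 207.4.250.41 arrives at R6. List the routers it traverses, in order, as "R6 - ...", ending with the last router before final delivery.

R6 - R7

At R6: longest match for 207.4.250.41 is 207.4.0.0/16 -> R7
At R7: longest match for 207.4.250.41 is 207.4.0.0/14 -> directly connected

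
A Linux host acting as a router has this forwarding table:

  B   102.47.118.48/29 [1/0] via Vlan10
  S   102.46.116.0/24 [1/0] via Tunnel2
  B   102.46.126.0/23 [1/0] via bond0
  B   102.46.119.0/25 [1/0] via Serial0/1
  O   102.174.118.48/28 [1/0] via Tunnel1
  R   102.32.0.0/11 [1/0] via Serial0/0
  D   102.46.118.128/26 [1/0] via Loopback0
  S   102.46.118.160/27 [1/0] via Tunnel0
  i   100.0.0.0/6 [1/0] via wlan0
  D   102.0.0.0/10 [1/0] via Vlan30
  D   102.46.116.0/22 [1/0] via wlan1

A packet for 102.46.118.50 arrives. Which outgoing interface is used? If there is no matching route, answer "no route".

Routes whose prefix contains 102.46.118.50:
  100.0.0.0/6 (100.0.0.0 - 103.255.255.255) -> wlan0
  102.0.0.0/10 (102.0.0.0 - 102.63.255.255) -> Vlan30
  102.32.0.0/11 (102.32.0.0 - 102.63.255.255) -> Serial0/0
  102.46.116.0/22 (102.46.116.0 - 102.46.119.255) -> wlan1
More-specific entries that do NOT match:
  102.47.118.48/29 (102.47.118.48 - 102.47.118.55) does not contain 102.46.118.50
  102.174.118.48/28 (102.174.118.48 - 102.174.118.63) does not contain 102.46.118.50
  102.46.118.160/27 (102.46.118.160 - 102.46.118.191) does not contain 102.46.118.50
  102.46.118.128/26 (102.46.118.128 - 102.46.118.191) does not contain 102.46.118.50
  102.46.119.0/25 (102.46.119.0 - 102.46.119.127) does not contain 102.46.118.50
  102.46.116.0/24 (102.46.116.0 - 102.46.116.255) does not contain 102.46.118.50
  102.46.126.0/23 (102.46.126.0 - 102.46.127.255) does not contain 102.46.118.50
Longest matching prefix is /22 -> interface wlan1.

wlan1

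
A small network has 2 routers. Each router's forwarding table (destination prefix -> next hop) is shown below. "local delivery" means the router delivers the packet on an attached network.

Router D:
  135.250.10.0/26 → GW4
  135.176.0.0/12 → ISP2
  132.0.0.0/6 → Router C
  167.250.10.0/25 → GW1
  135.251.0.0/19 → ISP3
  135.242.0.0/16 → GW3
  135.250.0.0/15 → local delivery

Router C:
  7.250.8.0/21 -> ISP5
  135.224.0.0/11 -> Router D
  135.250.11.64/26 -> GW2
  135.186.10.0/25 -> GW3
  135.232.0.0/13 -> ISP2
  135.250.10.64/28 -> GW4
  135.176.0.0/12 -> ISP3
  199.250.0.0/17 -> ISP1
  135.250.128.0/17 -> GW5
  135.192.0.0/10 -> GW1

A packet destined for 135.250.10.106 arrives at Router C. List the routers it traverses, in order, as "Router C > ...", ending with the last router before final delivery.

At Router C: longest match for 135.250.10.106 is 135.224.0.0/11 -> Router D
At Router D: longest match for 135.250.10.106 is 135.250.0.0/15 -> local delivery

Router C > Router D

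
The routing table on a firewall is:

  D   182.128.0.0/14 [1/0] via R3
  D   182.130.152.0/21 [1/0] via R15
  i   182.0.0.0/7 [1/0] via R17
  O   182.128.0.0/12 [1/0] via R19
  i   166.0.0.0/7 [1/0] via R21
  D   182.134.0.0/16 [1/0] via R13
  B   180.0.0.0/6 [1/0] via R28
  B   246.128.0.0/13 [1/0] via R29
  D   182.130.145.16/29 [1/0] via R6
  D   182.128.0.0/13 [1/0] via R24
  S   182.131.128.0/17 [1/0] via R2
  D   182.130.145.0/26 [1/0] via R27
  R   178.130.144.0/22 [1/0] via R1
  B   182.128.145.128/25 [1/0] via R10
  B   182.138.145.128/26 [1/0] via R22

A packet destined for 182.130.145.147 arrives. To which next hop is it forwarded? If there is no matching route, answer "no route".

Routes whose prefix contains 182.130.145.147:
  180.0.0.0/6 (180.0.0.0 - 183.255.255.255) -> R28
  182.0.0.0/7 (182.0.0.0 - 183.255.255.255) -> R17
  182.128.0.0/12 (182.128.0.0 - 182.143.255.255) -> R19
  182.128.0.0/13 (182.128.0.0 - 182.135.255.255) -> R24
  182.128.0.0/14 (182.128.0.0 - 182.131.255.255) -> R3
More-specific entries that do NOT match:
  182.130.145.16/29 (182.130.145.16 - 182.130.145.23) does not contain 182.130.145.147
  182.130.145.0/26 (182.130.145.0 - 182.130.145.63) does not contain 182.130.145.147
  182.138.145.128/26 (182.138.145.128 - 182.138.145.191) does not contain 182.130.145.147
  182.128.145.128/25 (182.128.145.128 - 182.128.145.255) does not contain 182.130.145.147
  178.130.144.0/22 (178.130.144.0 - 178.130.147.255) does not contain 182.130.145.147
  182.130.152.0/21 (182.130.152.0 - 182.130.159.255) does not contain 182.130.145.147
  182.131.128.0/17 (182.131.128.0 - 182.131.255.255) does not contain 182.130.145.147
  182.134.0.0/16 (182.134.0.0 - 182.134.255.255) does not contain 182.130.145.147
Longest matching prefix is /14 -> next hop R3.

R3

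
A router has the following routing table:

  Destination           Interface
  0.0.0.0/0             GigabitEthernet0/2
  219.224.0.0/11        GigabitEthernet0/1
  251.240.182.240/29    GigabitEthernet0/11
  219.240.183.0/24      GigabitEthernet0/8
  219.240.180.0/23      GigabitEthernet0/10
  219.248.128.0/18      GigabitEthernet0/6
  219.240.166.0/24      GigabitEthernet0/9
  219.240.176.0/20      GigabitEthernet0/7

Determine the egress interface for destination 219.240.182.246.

Routes whose prefix contains 219.240.182.246:
  0.0.0.0/0 (default, matches everything) -> GigabitEthernet0/2
  219.224.0.0/11 (219.224.0.0 - 219.255.255.255) -> GigabitEthernet0/1
  219.240.176.0/20 (219.240.176.0 - 219.240.191.255) -> GigabitEthernet0/7
More-specific entries that do NOT match:
  251.240.182.240/29 (251.240.182.240 - 251.240.182.247) does not contain 219.240.182.246
  219.240.183.0/24 (219.240.183.0 - 219.240.183.255) does not contain 219.240.182.246
  219.240.166.0/24 (219.240.166.0 - 219.240.166.255) does not contain 219.240.182.246
  219.240.180.0/23 (219.240.180.0 - 219.240.181.255) does not contain 219.240.182.246
Longest matching prefix is /20 -> interface GigabitEthernet0/7.

GigabitEthernet0/7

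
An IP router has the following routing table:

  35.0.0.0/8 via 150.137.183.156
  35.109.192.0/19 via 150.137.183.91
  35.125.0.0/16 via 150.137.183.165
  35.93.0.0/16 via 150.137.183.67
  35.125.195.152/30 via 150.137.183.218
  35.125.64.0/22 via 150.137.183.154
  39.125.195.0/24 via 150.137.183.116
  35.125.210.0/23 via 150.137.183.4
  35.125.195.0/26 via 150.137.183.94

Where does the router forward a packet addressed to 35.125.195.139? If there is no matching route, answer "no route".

Routes whose prefix contains 35.125.195.139:
  35.0.0.0/8 (35.0.0.0 - 35.255.255.255) -> 150.137.183.156
  35.125.0.0/16 (35.125.0.0 - 35.125.255.255) -> 150.137.183.165
More-specific entries that do NOT match:
  35.125.195.152/30 (35.125.195.152 - 35.125.195.155) does not contain 35.125.195.139
  35.125.195.0/26 (35.125.195.0 - 35.125.195.63) does not contain 35.125.195.139
  39.125.195.0/24 (39.125.195.0 - 39.125.195.255) does not contain 35.125.195.139
  35.125.210.0/23 (35.125.210.0 - 35.125.211.255) does not contain 35.125.195.139
  35.125.64.0/22 (35.125.64.0 - 35.125.67.255) does not contain 35.125.195.139
  35.109.192.0/19 (35.109.192.0 - 35.109.223.255) does not contain 35.125.195.139
Longest matching prefix is /16 -> next hop 150.137.183.165.

150.137.183.165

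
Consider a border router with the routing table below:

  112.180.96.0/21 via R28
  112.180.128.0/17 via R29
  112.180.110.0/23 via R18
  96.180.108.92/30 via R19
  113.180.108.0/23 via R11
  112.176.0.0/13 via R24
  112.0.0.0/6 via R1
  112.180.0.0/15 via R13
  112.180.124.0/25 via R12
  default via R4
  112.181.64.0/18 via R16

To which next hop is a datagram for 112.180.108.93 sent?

R13

Routes whose prefix contains 112.180.108.93:
  0.0.0.0/0 (default, matches everything) -> R4
  112.0.0.0/6 (112.0.0.0 - 115.255.255.255) -> R1
  112.176.0.0/13 (112.176.0.0 - 112.183.255.255) -> R24
  112.180.0.0/15 (112.180.0.0 - 112.181.255.255) -> R13
More-specific entries that do NOT match:
  96.180.108.92/30 (96.180.108.92 - 96.180.108.95) does not contain 112.180.108.93
  112.180.124.0/25 (112.180.124.0 - 112.180.124.127) does not contain 112.180.108.93
  112.180.110.0/23 (112.180.110.0 - 112.180.111.255) does not contain 112.180.108.93
  113.180.108.0/23 (113.180.108.0 - 113.180.109.255) does not contain 112.180.108.93
  112.180.96.0/21 (112.180.96.0 - 112.180.103.255) does not contain 112.180.108.93
  112.181.64.0/18 (112.181.64.0 - 112.181.127.255) does not contain 112.180.108.93
  112.180.128.0/17 (112.180.128.0 - 112.180.255.255) does not contain 112.180.108.93
Longest matching prefix is /15 -> next hop R13.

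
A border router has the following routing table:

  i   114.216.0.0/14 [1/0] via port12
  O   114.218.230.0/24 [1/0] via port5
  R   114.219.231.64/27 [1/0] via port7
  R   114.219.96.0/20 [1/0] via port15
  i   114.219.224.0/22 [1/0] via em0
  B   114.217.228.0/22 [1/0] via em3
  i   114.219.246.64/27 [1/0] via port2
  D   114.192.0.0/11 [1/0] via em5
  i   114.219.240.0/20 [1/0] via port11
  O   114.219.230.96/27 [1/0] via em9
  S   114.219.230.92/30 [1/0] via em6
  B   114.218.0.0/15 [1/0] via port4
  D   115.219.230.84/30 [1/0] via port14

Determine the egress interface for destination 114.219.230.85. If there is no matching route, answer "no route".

port4

Routes whose prefix contains 114.219.230.85:
  114.192.0.0/11 (114.192.0.0 - 114.223.255.255) -> em5
  114.216.0.0/14 (114.216.0.0 - 114.219.255.255) -> port12
  114.218.0.0/15 (114.218.0.0 - 114.219.255.255) -> port4
More-specific entries that do NOT match:
  114.219.230.92/30 (114.219.230.92 - 114.219.230.95) does not contain 114.219.230.85
  115.219.230.84/30 (115.219.230.84 - 115.219.230.87) does not contain 114.219.230.85
  114.219.231.64/27 (114.219.231.64 - 114.219.231.95) does not contain 114.219.230.85
  114.219.246.64/27 (114.219.246.64 - 114.219.246.95) does not contain 114.219.230.85
  114.219.230.96/27 (114.219.230.96 - 114.219.230.127) does not contain 114.219.230.85
  114.218.230.0/24 (114.218.230.0 - 114.218.230.255) does not contain 114.219.230.85
  114.219.224.0/22 (114.219.224.0 - 114.219.227.255) does not contain 114.219.230.85
  114.217.228.0/22 (114.217.228.0 - 114.217.231.255) does not contain 114.219.230.85
  114.219.96.0/20 (114.219.96.0 - 114.219.111.255) does not contain 114.219.230.85
  114.219.240.0/20 (114.219.240.0 - 114.219.255.255) does not contain 114.219.230.85
Longest matching prefix is /15 -> interface port4.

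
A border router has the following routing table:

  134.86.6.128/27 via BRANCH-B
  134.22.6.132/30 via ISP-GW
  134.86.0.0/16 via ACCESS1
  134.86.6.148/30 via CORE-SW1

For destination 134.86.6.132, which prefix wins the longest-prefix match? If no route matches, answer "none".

134.86.6.128/27

Entries matching 134.86.6.132:
  134.86.0.0/16 (134.86.0.0 - 134.86.255.255)
  134.86.6.128/27 (134.86.6.128 - 134.86.6.159)
Most specific is 134.86.6.128/27.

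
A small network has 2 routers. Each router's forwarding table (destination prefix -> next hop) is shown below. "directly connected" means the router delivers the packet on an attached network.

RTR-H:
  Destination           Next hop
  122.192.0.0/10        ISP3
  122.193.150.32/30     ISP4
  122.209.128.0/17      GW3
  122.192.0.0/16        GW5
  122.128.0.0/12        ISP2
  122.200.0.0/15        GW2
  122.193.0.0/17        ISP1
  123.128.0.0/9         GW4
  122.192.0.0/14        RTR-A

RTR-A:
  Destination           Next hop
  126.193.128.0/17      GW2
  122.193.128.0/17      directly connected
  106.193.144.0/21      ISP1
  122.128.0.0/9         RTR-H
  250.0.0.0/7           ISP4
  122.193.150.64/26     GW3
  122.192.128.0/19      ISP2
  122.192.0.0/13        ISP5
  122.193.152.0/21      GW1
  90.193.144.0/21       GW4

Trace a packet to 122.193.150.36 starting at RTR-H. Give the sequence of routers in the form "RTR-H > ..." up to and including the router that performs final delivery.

At RTR-H: longest match for 122.193.150.36 is 122.192.0.0/14 -> RTR-A
At RTR-A: longest match for 122.193.150.36 is 122.193.128.0/17 -> directly connected

RTR-H > RTR-A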